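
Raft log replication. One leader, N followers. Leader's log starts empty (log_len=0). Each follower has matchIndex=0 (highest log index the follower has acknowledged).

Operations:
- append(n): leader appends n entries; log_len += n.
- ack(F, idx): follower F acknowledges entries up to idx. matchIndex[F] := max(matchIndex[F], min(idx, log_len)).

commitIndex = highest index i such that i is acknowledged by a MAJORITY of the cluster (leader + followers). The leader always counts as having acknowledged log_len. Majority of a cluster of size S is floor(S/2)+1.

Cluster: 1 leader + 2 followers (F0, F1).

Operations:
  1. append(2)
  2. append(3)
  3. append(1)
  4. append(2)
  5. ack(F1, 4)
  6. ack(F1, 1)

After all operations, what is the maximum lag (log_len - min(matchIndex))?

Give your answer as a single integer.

Answer: 8

Derivation:
Op 1: append 2 -> log_len=2
Op 2: append 3 -> log_len=5
Op 3: append 1 -> log_len=6
Op 4: append 2 -> log_len=8
Op 5: F1 acks idx 4 -> match: F0=0 F1=4; commitIndex=4
Op 6: F1 acks idx 1 -> match: F0=0 F1=4; commitIndex=4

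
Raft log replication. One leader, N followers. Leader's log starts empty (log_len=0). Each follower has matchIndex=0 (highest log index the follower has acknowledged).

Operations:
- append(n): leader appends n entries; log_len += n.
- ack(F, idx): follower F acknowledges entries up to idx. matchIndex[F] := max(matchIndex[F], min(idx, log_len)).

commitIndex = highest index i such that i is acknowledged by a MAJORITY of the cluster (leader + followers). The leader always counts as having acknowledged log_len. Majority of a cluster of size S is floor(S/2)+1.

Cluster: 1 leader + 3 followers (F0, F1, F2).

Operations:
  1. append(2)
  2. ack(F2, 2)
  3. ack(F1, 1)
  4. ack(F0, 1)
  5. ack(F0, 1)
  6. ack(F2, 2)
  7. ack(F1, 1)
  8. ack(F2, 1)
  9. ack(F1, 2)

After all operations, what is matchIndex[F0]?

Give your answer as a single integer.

Op 1: append 2 -> log_len=2
Op 2: F2 acks idx 2 -> match: F0=0 F1=0 F2=2; commitIndex=0
Op 3: F1 acks idx 1 -> match: F0=0 F1=1 F2=2; commitIndex=1
Op 4: F0 acks idx 1 -> match: F0=1 F1=1 F2=2; commitIndex=1
Op 5: F0 acks idx 1 -> match: F0=1 F1=1 F2=2; commitIndex=1
Op 6: F2 acks idx 2 -> match: F0=1 F1=1 F2=2; commitIndex=1
Op 7: F1 acks idx 1 -> match: F0=1 F1=1 F2=2; commitIndex=1
Op 8: F2 acks idx 1 -> match: F0=1 F1=1 F2=2; commitIndex=1
Op 9: F1 acks idx 2 -> match: F0=1 F1=2 F2=2; commitIndex=2

Answer: 1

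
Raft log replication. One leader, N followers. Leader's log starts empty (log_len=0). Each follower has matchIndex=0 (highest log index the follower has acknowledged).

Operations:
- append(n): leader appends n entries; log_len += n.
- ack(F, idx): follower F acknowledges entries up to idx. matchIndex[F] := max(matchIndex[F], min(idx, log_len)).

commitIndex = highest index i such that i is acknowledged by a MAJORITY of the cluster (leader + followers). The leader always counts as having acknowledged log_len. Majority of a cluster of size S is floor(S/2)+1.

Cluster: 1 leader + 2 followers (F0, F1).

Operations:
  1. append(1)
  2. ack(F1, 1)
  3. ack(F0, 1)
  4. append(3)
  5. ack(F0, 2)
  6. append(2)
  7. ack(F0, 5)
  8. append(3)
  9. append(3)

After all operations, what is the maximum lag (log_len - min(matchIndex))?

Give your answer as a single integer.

Op 1: append 1 -> log_len=1
Op 2: F1 acks idx 1 -> match: F0=0 F1=1; commitIndex=1
Op 3: F0 acks idx 1 -> match: F0=1 F1=1; commitIndex=1
Op 4: append 3 -> log_len=4
Op 5: F0 acks idx 2 -> match: F0=2 F1=1; commitIndex=2
Op 6: append 2 -> log_len=6
Op 7: F0 acks idx 5 -> match: F0=5 F1=1; commitIndex=5
Op 8: append 3 -> log_len=9
Op 9: append 3 -> log_len=12

Answer: 11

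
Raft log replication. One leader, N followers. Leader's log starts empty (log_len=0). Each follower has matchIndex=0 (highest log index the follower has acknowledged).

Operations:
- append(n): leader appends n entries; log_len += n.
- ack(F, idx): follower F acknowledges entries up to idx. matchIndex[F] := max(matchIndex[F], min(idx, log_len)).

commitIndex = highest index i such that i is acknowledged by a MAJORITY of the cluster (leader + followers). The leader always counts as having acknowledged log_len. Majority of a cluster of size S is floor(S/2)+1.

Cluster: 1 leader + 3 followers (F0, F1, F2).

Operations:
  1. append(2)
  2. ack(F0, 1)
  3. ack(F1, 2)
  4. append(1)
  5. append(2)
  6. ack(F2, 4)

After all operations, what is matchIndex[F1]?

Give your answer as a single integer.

Op 1: append 2 -> log_len=2
Op 2: F0 acks idx 1 -> match: F0=1 F1=0 F2=0; commitIndex=0
Op 3: F1 acks idx 2 -> match: F0=1 F1=2 F2=0; commitIndex=1
Op 4: append 1 -> log_len=3
Op 5: append 2 -> log_len=5
Op 6: F2 acks idx 4 -> match: F0=1 F1=2 F2=4; commitIndex=2

Answer: 2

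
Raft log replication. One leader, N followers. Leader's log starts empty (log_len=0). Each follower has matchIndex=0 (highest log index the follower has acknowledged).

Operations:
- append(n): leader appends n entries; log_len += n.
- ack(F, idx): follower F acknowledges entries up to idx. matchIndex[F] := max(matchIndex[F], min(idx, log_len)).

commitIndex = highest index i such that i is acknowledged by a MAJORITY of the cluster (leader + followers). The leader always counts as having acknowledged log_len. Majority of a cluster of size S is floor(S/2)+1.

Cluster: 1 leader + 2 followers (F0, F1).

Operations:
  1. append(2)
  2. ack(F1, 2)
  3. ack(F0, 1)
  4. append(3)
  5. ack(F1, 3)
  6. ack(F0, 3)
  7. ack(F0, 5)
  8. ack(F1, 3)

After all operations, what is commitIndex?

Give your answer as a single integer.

Op 1: append 2 -> log_len=2
Op 2: F1 acks idx 2 -> match: F0=0 F1=2; commitIndex=2
Op 3: F0 acks idx 1 -> match: F0=1 F1=2; commitIndex=2
Op 4: append 3 -> log_len=5
Op 5: F1 acks idx 3 -> match: F0=1 F1=3; commitIndex=3
Op 6: F0 acks idx 3 -> match: F0=3 F1=3; commitIndex=3
Op 7: F0 acks idx 5 -> match: F0=5 F1=3; commitIndex=5
Op 8: F1 acks idx 3 -> match: F0=5 F1=3; commitIndex=5

Answer: 5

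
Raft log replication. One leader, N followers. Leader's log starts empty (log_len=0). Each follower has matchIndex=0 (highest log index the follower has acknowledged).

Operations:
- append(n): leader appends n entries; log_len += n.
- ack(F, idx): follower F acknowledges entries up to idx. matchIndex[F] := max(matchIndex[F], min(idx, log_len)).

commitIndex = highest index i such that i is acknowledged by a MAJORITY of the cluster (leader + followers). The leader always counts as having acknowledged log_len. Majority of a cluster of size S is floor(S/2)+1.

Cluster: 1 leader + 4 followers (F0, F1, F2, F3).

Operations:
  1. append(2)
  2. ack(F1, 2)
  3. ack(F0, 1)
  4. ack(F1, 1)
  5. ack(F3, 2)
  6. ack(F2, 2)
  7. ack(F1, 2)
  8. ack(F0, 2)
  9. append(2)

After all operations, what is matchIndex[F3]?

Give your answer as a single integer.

Answer: 2

Derivation:
Op 1: append 2 -> log_len=2
Op 2: F1 acks idx 2 -> match: F0=0 F1=2 F2=0 F3=0; commitIndex=0
Op 3: F0 acks idx 1 -> match: F0=1 F1=2 F2=0 F3=0; commitIndex=1
Op 4: F1 acks idx 1 -> match: F0=1 F1=2 F2=0 F3=0; commitIndex=1
Op 5: F3 acks idx 2 -> match: F0=1 F1=2 F2=0 F3=2; commitIndex=2
Op 6: F2 acks idx 2 -> match: F0=1 F1=2 F2=2 F3=2; commitIndex=2
Op 7: F1 acks idx 2 -> match: F0=1 F1=2 F2=2 F3=2; commitIndex=2
Op 8: F0 acks idx 2 -> match: F0=2 F1=2 F2=2 F3=2; commitIndex=2
Op 9: append 2 -> log_len=4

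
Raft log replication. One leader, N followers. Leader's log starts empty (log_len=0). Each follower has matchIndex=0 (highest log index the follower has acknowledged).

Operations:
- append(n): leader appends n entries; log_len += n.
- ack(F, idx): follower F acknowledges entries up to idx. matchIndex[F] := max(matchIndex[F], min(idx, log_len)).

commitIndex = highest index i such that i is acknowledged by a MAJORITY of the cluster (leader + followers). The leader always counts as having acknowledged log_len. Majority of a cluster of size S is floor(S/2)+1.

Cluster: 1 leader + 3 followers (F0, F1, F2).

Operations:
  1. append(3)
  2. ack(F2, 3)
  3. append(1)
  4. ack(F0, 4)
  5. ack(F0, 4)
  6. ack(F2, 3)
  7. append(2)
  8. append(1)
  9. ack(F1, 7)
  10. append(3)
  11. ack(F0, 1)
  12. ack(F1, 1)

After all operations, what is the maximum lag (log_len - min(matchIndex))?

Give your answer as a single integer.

Answer: 7

Derivation:
Op 1: append 3 -> log_len=3
Op 2: F2 acks idx 3 -> match: F0=0 F1=0 F2=3; commitIndex=0
Op 3: append 1 -> log_len=4
Op 4: F0 acks idx 4 -> match: F0=4 F1=0 F2=3; commitIndex=3
Op 5: F0 acks idx 4 -> match: F0=4 F1=0 F2=3; commitIndex=3
Op 6: F2 acks idx 3 -> match: F0=4 F1=0 F2=3; commitIndex=3
Op 7: append 2 -> log_len=6
Op 8: append 1 -> log_len=7
Op 9: F1 acks idx 7 -> match: F0=4 F1=7 F2=3; commitIndex=4
Op 10: append 3 -> log_len=10
Op 11: F0 acks idx 1 -> match: F0=4 F1=7 F2=3; commitIndex=4
Op 12: F1 acks idx 1 -> match: F0=4 F1=7 F2=3; commitIndex=4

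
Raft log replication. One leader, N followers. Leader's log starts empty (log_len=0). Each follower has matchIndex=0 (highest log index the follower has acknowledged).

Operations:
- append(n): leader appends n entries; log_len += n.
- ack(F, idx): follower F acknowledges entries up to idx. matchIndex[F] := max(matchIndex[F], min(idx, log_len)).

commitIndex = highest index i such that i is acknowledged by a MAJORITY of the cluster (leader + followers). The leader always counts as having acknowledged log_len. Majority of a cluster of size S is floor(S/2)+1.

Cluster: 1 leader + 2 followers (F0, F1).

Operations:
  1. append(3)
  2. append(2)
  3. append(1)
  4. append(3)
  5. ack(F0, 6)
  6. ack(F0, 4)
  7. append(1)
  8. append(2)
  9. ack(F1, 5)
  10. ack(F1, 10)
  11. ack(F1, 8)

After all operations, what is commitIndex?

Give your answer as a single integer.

Op 1: append 3 -> log_len=3
Op 2: append 2 -> log_len=5
Op 3: append 1 -> log_len=6
Op 4: append 3 -> log_len=9
Op 5: F0 acks idx 6 -> match: F0=6 F1=0; commitIndex=6
Op 6: F0 acks idx 4 -> match: F0=6 F1=0; commitIndex=6
Op 7: append 1 -> log_len=10
Op 8: append 2 -> log_len=12
Op 9: F1 acks idx 5 -> match: F0=6 F1=5; commitIndex=6
Op 10: F1 acks idx 10 -> match: F0=6 F1=10; commitIndex=10
Op 11: F1 acks idx 8 -> match: F0=6 F1=10; commitIndex=10

Answer: 10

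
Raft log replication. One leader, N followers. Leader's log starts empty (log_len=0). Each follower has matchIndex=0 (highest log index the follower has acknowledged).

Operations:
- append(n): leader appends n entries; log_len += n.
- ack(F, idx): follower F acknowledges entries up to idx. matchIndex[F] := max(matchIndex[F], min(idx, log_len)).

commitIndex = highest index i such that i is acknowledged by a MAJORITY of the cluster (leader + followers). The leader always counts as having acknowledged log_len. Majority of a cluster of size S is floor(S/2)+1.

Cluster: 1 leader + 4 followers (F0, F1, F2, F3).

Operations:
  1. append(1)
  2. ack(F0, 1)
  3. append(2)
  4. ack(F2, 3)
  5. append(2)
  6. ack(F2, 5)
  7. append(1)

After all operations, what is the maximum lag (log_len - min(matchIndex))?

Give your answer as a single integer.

Op 1: append 1 -> log_len=1
Op 2: F0 acks idx 1 -> match: F0=1 F1=0 F2=0 F3=0; commitIndex=0
Op 3: append 2 -> log_len=3
Op 4: F2 acks idx 3 -> match: F0=1 F1=0 F2=3 F3=0; commitIndex=1
Op 5: append 2 -> log_len=5
Op 6: F2 acks idx 5 -> match: F0=1 F1=0 F2=5 F3=0; commitIndex=1
Op 7: append 1 -> log_len=6

Answer: 6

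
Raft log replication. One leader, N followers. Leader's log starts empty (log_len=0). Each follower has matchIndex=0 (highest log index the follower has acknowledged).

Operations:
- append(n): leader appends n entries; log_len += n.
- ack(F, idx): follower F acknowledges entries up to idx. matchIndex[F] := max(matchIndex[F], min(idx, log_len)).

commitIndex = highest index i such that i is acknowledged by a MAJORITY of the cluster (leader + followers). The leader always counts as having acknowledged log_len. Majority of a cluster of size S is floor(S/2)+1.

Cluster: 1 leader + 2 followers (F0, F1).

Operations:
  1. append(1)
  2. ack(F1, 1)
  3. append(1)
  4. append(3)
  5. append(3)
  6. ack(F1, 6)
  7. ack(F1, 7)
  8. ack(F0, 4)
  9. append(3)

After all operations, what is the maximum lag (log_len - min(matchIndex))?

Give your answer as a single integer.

Op 1: append 1 -> log_len=1
Op 2: F1 acks idx 1 -> match: F0=0 F1=1; commitIndex=1
Op 3: append 1 -> log_len=2
Op 4: append 3 -> log_len=5
Op 5: append 3 -> log_len=8
Op 6: F1 acks idx 6 -> match: F0=0 F1=6; commitIndex=6
Op 7: F1 acks idx 7 -> match: F0=0 F1=7; commitIndex=7
Op 8: F0 acks idx 4 -> match: F0=4 F1=7; commitIndex=7
Op 9: append 3 -> log_len=11

Answer: 7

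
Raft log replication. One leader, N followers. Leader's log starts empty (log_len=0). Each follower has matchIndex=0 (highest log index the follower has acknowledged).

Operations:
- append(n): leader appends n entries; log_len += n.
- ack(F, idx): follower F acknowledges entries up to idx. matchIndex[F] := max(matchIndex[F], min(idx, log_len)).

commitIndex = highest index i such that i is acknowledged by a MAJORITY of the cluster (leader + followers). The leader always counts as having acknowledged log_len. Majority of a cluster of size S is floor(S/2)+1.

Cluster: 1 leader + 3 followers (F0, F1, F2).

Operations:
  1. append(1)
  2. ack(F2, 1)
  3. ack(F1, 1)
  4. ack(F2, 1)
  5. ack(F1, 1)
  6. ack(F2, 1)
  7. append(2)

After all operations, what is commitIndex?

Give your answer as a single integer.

Answer: 1

Derivation:
Op 1: append 1 -> log_len=1
Op 2: F2 acks idx 1 -> match: F0=0 F1=0 F2=1; commitIndex=0
Op 3: F1 acks idx 1 -> match: F0=0 F1=1 F2=1; commitIndex=1
Op 4: F2 acks idx 1 -> match: F0=0 F1=1 F2=1; commitIndex=1
Op 5: F1 acks idx 1 -> match: F0=0 F1=1 F2=1; commitIndex=1
Op 6: F2 acks idx 1 -> match: F0=0 F1=1 F2=1; commitIndex=1
Op 7: append 2 -> log_len=3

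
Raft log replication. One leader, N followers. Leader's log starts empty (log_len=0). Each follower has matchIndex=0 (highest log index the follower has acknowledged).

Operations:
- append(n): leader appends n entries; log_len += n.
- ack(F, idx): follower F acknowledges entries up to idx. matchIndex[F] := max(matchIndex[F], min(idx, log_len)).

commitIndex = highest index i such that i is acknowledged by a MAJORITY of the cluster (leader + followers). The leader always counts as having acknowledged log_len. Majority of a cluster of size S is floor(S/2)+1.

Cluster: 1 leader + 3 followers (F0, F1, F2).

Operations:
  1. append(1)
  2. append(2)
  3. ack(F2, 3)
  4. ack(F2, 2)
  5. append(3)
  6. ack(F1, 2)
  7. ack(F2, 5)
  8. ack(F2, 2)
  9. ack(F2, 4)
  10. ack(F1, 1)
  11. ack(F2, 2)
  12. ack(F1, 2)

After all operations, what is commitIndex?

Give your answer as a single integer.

Op 1: append 1 -> log_len=1
Op 2: append 2 -> log_len=3
Op 3: F2 acks idx 3 -> match: F0=0 F1=0 F2=3; commitIndex=0
Op 4: F2 acks idx 2 -> match: F0=0 F1=0 F2=3; commitIndex=0
Op 5: append 3 -> log_len=6
Op 6: F1 acks idx 2 -> match: F0=0 F1=2 F2=3; commitIndex=2
Op 7: F2 acks idx 5 -> match: F0=0 F1=2 F2=5; commitIndex=2
Op 8: F2 acks idx 2 -> match: F0=0 F1=2 F2=5; commitIndex=2
Op 9: F2 acks idx 4 -> match: F0=0 F1=2 F2=5; commitIndex=2
Op 10: F1 acks idx 1 -> match: F0=0 F1=2 F2=5; commitIndex=2
Op 11: F2 acks idx 2 -> match: F0=0 F1=2 F2=5; commitIndex=2
Op 12: F1 acks idx 2 -> match: F0=0 F1=2 F2=5; commitIndex=2

Answer: 2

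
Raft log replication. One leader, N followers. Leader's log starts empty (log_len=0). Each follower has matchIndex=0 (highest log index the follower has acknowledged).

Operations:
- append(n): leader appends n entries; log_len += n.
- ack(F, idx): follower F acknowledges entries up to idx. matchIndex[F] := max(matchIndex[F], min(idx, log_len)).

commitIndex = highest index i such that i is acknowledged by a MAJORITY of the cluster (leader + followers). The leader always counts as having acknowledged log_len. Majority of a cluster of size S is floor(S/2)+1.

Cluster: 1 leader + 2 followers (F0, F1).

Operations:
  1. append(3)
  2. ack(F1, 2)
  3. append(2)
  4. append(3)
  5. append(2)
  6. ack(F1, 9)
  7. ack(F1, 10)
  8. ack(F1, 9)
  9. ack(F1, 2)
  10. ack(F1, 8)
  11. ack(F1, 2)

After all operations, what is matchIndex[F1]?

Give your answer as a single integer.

Answer: 10

Derivation:
Op 1: append 3 -> log_len=3
Op 2: F1 acks idx 2 -> match: F0=0 F1=2; commitIndex=2
Op 3: append 2 -> log_len=5
Op 4: append 3 -> log_len=8
Op 5: append 2 -> log_len=10
Op 6: F1 acks idx 9 -> match: F0=0 F1=9; commitIndex=9
Op 7: F1 acks idx 10 -> match: F0=0 F1=10; commitIndex=10
Op 8: F1 acks idx 9 -> match: F0=0 F1=10; commitIndex=10
Op 9: F1 acks idx 2 -> match: F0=0 F1=10; commitIndex=10
Op 10: F1 acks idx 8 -> match: F0=0 F1=10; commitIndex=10
Op 11: F1 acks idx 2 -> match: F0=0 F1=10; commitIndex=10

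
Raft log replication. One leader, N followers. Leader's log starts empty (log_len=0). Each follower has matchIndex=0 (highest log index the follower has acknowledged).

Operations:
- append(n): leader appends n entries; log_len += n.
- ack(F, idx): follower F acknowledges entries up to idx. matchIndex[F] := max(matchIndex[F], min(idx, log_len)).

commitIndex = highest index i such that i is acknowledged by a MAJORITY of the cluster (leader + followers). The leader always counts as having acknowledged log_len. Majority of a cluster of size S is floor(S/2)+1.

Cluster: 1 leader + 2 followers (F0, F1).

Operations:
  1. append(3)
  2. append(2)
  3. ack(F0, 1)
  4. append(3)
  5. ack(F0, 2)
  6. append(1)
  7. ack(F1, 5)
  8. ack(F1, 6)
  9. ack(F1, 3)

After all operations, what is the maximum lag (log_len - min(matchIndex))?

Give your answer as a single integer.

Op 1: append 3 -> log_len=3
Op 2: append 2 -> log_len=5
Op 3: F0 acks idx 1 -> match: F0=1 F1=0; commitIndex=1
Op 4: append 3 -> log_len=8
Op 5: F0 acks idx 2 -> match: F0=2 F1=0; commitIndex=2
Op 6: append 1 -> log_len=9
Op 7: F1 acks idx 5 -> match: F0=2 F1=5; commitIndex=5
Op 8: F1 acks idx 6 -> match: F0=2 F1=6; commitIndex=6
Op 9: F1 acks idx 3 -> match: F0=2 F1=6; commitIndex=6

Answer: 7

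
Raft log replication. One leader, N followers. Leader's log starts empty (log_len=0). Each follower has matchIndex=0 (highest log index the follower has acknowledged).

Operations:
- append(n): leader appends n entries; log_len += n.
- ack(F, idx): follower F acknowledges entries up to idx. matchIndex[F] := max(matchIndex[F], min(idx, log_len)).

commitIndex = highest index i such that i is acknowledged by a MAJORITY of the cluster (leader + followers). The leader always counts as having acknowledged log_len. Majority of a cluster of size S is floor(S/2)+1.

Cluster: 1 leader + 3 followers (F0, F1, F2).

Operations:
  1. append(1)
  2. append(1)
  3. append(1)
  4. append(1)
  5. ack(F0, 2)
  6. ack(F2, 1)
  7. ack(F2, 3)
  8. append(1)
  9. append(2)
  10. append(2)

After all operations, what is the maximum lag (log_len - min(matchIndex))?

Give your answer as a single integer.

Op 1: append 1 -> log_len=1
Op 2: append 1 -> log_len=2
Op 3: append 1 -> log_len=3
Op 4: append 1 -> log_len=4
Op 5: F0 acks idx 2 -> match: F0=2 F1=0 F2=0; commitIndex=0
Op 6: F2 acks idx 1 -> match: F0=2 F1=0 F2=1; commitIndex=1
Op 7: F2 acks idx 3 -> match: F0=2 F1=0 F2=3; commitIndex=2
Op 8: append 1 -> log_len=5
Op 9: append 2 -> log_len=7
Op 10: append 2 -> log_len=9

Answer: 9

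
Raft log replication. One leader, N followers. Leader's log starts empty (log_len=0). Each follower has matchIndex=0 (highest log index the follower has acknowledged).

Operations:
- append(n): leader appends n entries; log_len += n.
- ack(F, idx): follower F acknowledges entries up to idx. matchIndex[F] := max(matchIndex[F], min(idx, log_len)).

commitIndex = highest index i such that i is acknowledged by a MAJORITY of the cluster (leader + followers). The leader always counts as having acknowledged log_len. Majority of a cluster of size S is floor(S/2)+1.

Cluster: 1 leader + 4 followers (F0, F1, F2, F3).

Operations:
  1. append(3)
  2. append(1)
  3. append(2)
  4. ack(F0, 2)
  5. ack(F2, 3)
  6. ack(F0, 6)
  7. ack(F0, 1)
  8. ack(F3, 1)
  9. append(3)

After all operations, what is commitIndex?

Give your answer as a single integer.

Answer: 3

Derivation:
Op 1: append 3 -> log_len=3
Op 2: append 1 -> log_len=4
Op 3: append 2 -> log_len=6
Op 4: F0 acks idx 2 -> match: F0=2 F1=0 F2=0 F3=0; commitIndex=0
Op 5: F2 acks idx 3 -> match: F0=2 F1=0 F2=3 F3=0; commitIndex=2
Op 6: F0 acks idx 6 -> match: F0=6 F1=0 F2=3 F3=0; commitIndex=3
Op 7: F0 acks idx 1 -> match: F0=6 F1=0 F2=3 F3=0; commitIndex=3
Op 8: F3 acks idx 1 -> match: F0=6 F1=0 F2=3 F3=1; commitIndex=3
Op 9: append 3 -> log_len=9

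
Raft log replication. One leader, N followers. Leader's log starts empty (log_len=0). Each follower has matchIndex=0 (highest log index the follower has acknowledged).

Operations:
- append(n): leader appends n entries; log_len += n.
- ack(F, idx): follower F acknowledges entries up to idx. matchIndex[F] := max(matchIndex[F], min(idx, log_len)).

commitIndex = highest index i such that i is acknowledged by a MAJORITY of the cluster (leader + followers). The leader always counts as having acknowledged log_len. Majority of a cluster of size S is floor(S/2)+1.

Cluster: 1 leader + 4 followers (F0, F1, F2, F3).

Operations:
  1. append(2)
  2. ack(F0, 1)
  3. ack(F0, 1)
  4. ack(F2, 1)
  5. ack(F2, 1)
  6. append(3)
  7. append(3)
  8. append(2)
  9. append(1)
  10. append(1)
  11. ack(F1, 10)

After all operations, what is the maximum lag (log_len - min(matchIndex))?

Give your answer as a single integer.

Answer: 12

Derivation:
Op 1: append 2 -> log_len=2
Op 2: F0 acks idx 1 -> match: F0=1 F1=0 F2=0 F3=0; commitIndex=0
Op 3: F0 acks idx 1 -> match: F0=1 F1=0 F2=0 F3=0; commitIndex=0
Op 4: F2 acks idx 1 -> match: F0=1 F1=0 F2=1 F3=0; commitIndex=1
Op 5: F2 acks idx 1 -> match: F0=1 F1=0 F2=1 F3=0; commitIndex=1
Op 6: append 3 -> log_len=5
Op 7: append 3 -> log_len=8
Op 8: append 2 -> log_len=10
Op 9: append 1 -> log_len=11
Op 10: append 1 -> log_len=12
Op 11: F1 acks idx 10 -> match: F0=1 F1=10 F2=1 F3=0; commitIndex=1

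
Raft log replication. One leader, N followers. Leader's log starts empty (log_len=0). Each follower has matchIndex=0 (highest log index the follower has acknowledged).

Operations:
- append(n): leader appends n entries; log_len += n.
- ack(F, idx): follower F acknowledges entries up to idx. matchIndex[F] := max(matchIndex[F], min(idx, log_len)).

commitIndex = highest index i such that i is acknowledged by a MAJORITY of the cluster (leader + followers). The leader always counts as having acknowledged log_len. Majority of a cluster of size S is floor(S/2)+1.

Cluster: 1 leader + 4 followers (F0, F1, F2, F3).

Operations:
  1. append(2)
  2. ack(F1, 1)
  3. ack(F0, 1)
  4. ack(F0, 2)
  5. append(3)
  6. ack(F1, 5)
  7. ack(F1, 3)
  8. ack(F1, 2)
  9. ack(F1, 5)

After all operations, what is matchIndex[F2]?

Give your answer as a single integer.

Answer: 0

Derivation:
Op 1: append 2 -> log_len=2
Op 2: F1 acks idx 1 -> match: F0=0 F1=1 F2=0 F3=0; commitIndex=0
Op 3: F0 acks idx 1 -> match: F0=1 F1=1 F2=0 F3=0; commitIndex=1
Op 4: F0 acks idx 2 -> match: F0=2 F1=1 F2=0 F3=0; commitIndex=1
Op 5: append 3 -> log_len=5
Op 6: F1 acks idx 5 -> match: F0=2 F1=5 F2=0 F3=0; commitIndex=2
Op 7: F1 acks idx 3 -> match: F0=2 F1=5 F2=0 F3=0; commitIndex=2
Op 8: F1 acks idx 2 -> match: F0=2 F1=5 F2=0 F3=0; commitIndex=2
Op 9: F1 acks idx 5 -> match: F0=2 F1=5 F2=0 F3=0; commitIndex=2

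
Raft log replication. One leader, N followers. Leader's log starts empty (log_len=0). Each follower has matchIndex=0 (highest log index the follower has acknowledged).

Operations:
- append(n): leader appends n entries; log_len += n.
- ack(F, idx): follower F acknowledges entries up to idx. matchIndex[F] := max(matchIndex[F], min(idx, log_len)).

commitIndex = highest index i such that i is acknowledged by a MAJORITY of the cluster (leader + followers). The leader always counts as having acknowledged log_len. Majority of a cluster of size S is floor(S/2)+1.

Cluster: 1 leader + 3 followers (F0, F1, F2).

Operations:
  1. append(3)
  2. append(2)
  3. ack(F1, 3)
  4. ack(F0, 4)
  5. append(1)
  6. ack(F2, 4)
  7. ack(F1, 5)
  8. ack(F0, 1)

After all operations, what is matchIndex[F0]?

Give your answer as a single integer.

Op 1: append 3 -> log_len=3
Op 2: append 2 -> log_len=5
Op 3: F1 acks idx 3 -> match: F0=0 F1=3 F2=0; commitIndex=0
Op 4: F0 acks idx 4 -> match: F0=4 F1=3 F2=0; commitIndex=3
Op 5: append 1 -> log_len=6
Op 6: F2 acks idx 4 -> match: F0=4 F1=3 F2=4; commitIndex=4
Op 7: F1 acks idx 5 -> match: F0=4 F1=5 F2=4; commitIndex=4
Op 8: F0 acks idx 1 -> match: F0=4 F1=5 F2=4; commitIndex=4

Answer: 4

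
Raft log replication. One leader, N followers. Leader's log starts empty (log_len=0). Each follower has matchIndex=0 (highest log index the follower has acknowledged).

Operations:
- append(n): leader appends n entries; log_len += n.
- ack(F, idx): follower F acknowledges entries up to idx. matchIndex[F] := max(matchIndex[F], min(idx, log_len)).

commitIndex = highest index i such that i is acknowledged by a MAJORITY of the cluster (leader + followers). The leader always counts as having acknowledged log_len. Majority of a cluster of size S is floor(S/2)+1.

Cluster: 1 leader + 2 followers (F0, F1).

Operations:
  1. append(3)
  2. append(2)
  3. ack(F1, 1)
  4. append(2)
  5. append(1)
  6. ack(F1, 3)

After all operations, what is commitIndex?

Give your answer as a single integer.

Answer: 3

Derivation:
Op 1: append 3 -> log_len=3
Op 2: append 2 -> log_len=5
Op 3: F1 acks idx 1 -> match: F0=0 F1=1; commitIndex=1
Op 4: append 2 -> log_len=7
Op 5: append 1 -> log_len=8
Op 6: F1 acks idx 3 -> match: F0=0 F1=3; commitIndex=3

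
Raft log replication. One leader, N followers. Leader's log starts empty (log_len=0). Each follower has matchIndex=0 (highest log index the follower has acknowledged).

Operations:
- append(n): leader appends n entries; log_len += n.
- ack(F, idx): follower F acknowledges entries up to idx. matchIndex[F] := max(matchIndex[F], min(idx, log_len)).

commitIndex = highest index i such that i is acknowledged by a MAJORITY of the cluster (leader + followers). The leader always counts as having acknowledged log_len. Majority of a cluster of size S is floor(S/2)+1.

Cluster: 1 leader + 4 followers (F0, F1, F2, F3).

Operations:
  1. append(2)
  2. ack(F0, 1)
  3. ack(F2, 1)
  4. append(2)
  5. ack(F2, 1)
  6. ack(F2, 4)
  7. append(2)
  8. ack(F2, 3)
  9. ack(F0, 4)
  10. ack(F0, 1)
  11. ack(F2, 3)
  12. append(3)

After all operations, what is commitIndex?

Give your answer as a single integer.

Answer: 4

Derivation:
Op 1: append 2 -> log_len=2
Op 2: F0 acks idx 1 -> match: F0=1 F1=0 F2=0 F3=0; commitIndex=0
Op 3: F2 acks idx 1 -> match: F0=1 F1=0 F2=1 F3=0; commitIndex=1
Op 4: append 2 -> log_len=4
Op 5: F2 acks idx 1 -> match: F0=1 F1=0 F2=1 F3=0; commitIndex=1
Op 6: F2 acks idx 4 -> match: F0=1 F1=0 F2=4 F3=0; commitIndex=1
Op 7: append 2 -> log_len=6
Op 8: F2 acks idx 3 -> match: F0=1 F1=0 F2=4 F3=0; commitIndex=1
Op 9: F0 acks idx 4 -> match: F0=4 F1=0 F2=4 F3=0; commitIndex=4
Op 10: F0 acks idx 1 -> match: F0=4 F1=0 F2=4 F3=0; commitIndex=4
Op 11: F2 acks idx 3 -> match: F0=4 F1=0 F2=4 F3=0; commitIndex=4
Op 12: append 3 -> log_len=9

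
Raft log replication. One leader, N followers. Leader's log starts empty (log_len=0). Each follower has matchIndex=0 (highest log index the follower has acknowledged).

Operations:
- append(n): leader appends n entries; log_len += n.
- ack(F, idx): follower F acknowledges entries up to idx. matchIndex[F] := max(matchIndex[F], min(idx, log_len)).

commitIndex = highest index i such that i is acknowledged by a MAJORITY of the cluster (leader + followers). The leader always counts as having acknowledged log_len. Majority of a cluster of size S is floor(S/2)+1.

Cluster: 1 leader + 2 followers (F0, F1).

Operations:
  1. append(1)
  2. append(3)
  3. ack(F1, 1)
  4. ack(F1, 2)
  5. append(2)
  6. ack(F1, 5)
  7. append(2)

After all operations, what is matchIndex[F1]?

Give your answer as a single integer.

Op 1: append 1 -> log_len=1
Op 2: append 3 -> log_len=4
Op 3: F1 acks idx 1 -> match: F0=0 F1=1; commitIndex=1
Op 4: F1 acks idx 2 -> match: F0=0 F1=2; commitIndex=2
Op 5: append 2 -> log_len=6
Op 6: F1 acks idx 5 -> match: F0=0 F1=5; commitIndex=5
Op 7: append 2 -> log_len=8

Answer: 5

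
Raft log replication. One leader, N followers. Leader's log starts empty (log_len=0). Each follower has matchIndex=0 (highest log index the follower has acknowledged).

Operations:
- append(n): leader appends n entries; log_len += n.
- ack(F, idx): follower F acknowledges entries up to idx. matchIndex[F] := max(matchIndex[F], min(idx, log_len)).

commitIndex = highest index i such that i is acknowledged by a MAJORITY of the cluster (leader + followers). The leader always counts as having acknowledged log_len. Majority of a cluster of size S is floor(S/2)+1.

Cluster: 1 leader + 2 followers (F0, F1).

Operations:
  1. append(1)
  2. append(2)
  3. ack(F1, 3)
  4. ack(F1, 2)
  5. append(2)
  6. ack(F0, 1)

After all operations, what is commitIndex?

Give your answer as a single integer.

Op 1: append 1 -> log_len=1
Op 2: append 2 -> log_len=3
Op 3: F1 acks idx 3 -> match: F0=0 F1=3; commitIndex=3
Op 4: F1 acks idx 2 -> match: F0=0 F1=3; commitIndex=3
Op 5: append 2 -> log_len=5
Op 6: F0 acks idx 1 -> match: F0=1 F1=3; commitIndex=3

Answer: 3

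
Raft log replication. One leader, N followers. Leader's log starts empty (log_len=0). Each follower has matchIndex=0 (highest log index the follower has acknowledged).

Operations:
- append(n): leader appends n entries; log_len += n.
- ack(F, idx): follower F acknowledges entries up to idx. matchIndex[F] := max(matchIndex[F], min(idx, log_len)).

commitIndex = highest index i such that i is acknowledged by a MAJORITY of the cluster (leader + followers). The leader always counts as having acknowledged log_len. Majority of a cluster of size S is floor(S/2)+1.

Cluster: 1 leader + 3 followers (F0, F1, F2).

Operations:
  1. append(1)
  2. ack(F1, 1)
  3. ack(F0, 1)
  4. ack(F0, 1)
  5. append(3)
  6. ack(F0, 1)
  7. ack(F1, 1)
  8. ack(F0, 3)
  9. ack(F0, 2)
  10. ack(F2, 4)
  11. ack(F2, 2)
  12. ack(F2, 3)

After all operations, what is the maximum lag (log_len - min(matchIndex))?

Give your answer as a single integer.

Answer: 3

Derivation:
Op 1: append 1 -> log_len=1
Op 2: F1 acks idx 1 -> match: F0=0 F1=1 F2=0; commitIndex=0
Op 3: F0 acks idx 1 -> match: F0=1 F1=1 F2=0; commitIndex=1
Op 4: F0 acks idx 1 -> match: F0=1 F1=1 F2=0; commitIndex=1
Op 5: append 3 -> log_len=4
Op 6: F0 acks idx 1 -> match: F0=1 F1=1 F2=0; commitIndex=1
Op 7: F1 acks idx 1 -> match: F0=1 F1=1 F2=0; commitIndex=1
Op 8: F0 acks idx 3 -> match: F0=3 F1=1 F2=0; commitIndex=1
Op 9: F0 acks idx 2 -> match: F0=3 F1=1 F2=0; commitIndex=1
Op 10: F2 acks idx 4 -> match: F0=3 F1=1 F2=4; commitIndex=3
Op 11: F2 acks idx 2 -> match: F0=3 F1=1 F2=4; commitIndex=3
Op 12: F2 acks idx 3 -> match: F0=3 F1=1 F2=4; commitIndex=3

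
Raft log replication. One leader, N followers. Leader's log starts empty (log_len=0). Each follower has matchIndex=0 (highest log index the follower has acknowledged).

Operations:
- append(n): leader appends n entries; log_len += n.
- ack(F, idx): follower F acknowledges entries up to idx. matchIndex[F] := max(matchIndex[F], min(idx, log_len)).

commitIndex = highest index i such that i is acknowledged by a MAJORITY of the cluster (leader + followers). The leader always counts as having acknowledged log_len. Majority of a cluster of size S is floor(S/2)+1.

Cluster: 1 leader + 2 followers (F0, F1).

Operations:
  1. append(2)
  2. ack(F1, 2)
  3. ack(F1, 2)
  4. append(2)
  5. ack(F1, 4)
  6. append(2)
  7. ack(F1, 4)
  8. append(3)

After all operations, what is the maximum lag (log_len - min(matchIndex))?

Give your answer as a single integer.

Op 1: append 2 -> log_len=2
Op 2: F1 acks idx 2 -> match: F0=0 F1=2; commitIndex=2
Op 3: F1 acks idx 2 -> match: F0=0 F1=2; commitIndex=2
Op 4: append 2 -> log_len=4
Op 5: F1 acks idx 4 -> match: F0=0 F1=4; commitIndex=4
Op 6: append 2 -> log_len=6
Op 7: F1 acks idx 4 -> match: F0=0 F1=4; commitIndex=4
Op 8: append 3 -> log_len=9

Answer: 9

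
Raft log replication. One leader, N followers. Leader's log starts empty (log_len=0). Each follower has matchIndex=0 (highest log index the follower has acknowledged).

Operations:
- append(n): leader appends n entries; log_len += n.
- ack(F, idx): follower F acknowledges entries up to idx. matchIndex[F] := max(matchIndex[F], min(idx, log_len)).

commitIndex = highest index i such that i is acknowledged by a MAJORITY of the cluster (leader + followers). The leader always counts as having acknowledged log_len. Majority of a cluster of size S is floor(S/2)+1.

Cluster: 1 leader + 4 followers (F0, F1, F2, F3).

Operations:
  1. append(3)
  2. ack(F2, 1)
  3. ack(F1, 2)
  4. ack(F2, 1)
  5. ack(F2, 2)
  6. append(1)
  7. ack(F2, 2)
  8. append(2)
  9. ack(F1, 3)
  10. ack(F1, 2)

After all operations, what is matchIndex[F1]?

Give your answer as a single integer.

Answer: 3

Derivation:
Op 1: append 3 -> log_len=3
Op 2: F2 acks idx 1 -> match: F0=0 F1=0 F2=1 F3=0; commitIndex=0
Op 3: F1 acks idx 2 -> match: F0=0 F1=2 F2=1 F3=0; commitIndex=1
Op 4: F2 acks idx 1 -> match: F0=0 F1=2 F2=1 F3=0; commitIndex=1
Op 5: F2 acks idx 2 -> match: F0=0 F1=2 F2=2 F3=0; commitIndex=2
Op 6: append 1 -> log_len=4
Op 7: F2 acks idx 2 -> match: F0=0 F1=2 F2=2 F3=0; commitIndex=2
Op 8: append 2 -> log_len=6
Op 9: F1 acks idx 3 -> match: F0=0 F1=3 F2=2 F3=0; commitIndex=2
Op 10: F1 acks idx 2 -> match: F0=0 F1=3 F2=2 F3=0; commitIndex=2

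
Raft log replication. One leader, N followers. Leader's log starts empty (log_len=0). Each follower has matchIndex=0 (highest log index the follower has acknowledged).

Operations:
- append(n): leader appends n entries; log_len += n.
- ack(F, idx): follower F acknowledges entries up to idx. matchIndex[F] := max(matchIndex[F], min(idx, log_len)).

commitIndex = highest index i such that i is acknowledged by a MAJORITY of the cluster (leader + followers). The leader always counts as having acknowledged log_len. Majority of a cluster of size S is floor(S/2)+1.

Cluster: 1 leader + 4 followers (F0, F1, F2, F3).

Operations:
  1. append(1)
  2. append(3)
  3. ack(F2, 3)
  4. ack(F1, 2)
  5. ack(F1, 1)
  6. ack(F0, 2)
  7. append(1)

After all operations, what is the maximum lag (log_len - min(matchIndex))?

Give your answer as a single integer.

Op 1: append 1 -> log_len=1
Op 2: append 3 -> log_len=4
Op 3: F2 acks idx 3 -> match: F0=0 F1=0 F2=3 F3=0; commitIndex=0
Op 4: F1 acks idx 2 -> match: F0=0 F1=2 F2=3 F3=0; commitIndex=2
Op 5: F1 acks idx 1 -> match: F0=0 F1=2 F2=3 F3=0; commitIndex=2
Op 6: F0 acks idx 2 -> match: F0=2 F1=2 F2=3 F3=0; commitIndex=2
Op 7: append 1 -> log_len=5

Answer: 5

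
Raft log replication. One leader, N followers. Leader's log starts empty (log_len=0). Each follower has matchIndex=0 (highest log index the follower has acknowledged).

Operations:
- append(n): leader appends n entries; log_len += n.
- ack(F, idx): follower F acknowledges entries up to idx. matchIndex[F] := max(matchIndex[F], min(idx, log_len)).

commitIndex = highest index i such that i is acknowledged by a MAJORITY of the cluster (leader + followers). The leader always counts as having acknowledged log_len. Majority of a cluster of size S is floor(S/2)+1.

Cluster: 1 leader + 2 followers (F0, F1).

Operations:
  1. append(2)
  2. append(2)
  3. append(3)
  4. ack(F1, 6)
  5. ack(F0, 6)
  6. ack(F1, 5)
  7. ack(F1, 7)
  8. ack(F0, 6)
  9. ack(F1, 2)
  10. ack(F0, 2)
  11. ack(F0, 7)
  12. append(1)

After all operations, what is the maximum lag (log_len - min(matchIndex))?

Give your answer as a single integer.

Answer: 1

Derivation:
Op 1: append 2 -> log_len=2
Op 2: append 2 -> log_len=4
Op 3: append 3 -> log_len=7
Op 4: F1 acks idx 6 -> match: F0=0 F1=6; commitIndex=6
Op 5: F0 acks idx 6 -> match: F0=6 F1=6; commitIndex=6
Op 6: F1 acks idx 5 -> match: F0=6 F1=6; commitIndex=6
Op 7: F1 acks idx 7 -> match: F0=6 F1=7; commitIndex=7
Op 8: F0 acks idx 6 -> match: F0=6 F1=7; commitIndex=7
Op 9: F1 acks idx 2 -> match: F0=6 F1=7; commitIndex=7
Op 10: F0 acks idx 2 -> match: F0=6 F1=7; commitIndex=7
Op 11: F0 acks idx 7 -> match: F0=7 F1=7; commitIndex=7
Op 12: append 1 -> log_len=8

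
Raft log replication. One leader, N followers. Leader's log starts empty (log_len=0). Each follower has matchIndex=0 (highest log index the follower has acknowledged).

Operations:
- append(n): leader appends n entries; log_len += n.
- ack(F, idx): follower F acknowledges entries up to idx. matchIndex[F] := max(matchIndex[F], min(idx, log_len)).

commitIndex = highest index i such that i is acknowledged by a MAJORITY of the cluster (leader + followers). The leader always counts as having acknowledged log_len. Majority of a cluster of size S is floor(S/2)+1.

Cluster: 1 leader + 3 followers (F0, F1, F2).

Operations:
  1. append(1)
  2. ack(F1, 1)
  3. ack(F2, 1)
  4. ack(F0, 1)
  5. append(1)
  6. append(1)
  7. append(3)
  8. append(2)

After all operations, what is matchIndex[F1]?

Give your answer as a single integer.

Answer: 1

Derivation:
Op 1: append 1 -> log_len=1
Op 2: F1 acks idx 1 -> match: F0=0 F1=1 F2=0; commitIndex=0
Op 3: F2 acks idx 1 -> match: F0=0 F1=1 F2=1; commitIndex=1
Op 4: F0 acks idx 1 -> match: F0=1 F1=1 F2=1; commitIndex=1
Op 5: append 1 -> log_len=2
Op 6: append 1 -> log_len=3
Op 7: append 3 -> log_len=6
Op 8: append 2 -> log_len=8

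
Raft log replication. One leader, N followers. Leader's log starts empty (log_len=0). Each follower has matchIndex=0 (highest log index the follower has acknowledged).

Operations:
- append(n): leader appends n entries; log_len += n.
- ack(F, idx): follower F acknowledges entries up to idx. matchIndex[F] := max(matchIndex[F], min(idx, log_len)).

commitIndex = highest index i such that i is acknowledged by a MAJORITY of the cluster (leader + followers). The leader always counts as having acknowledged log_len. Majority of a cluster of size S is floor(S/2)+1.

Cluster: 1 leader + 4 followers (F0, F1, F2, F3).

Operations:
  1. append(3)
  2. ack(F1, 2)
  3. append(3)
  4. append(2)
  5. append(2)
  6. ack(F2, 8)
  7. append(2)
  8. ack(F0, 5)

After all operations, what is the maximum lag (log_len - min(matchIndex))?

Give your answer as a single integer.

Answer: 12

Derivation:
Op 1: append 3 -> log_len=3
Op 2: F1 acks idx 2 -> match: F0=0 F1=2 F2=0 F3=0; commitIndex=0
Op 3: append 3 -> log_len=6
Op 4: append 2 -> log_len=8
Op 5: append 2 -> log_len=10
Op 6: F2 acks idx 8 -> match: F0=0 F1=2 F2=8 F3=0; commitIndex=2
Op 7: append 2 -> log_len=12
Op 8: F0 acks idx 5 -> match: F0=5 F1=2 F2=8 F3=0; commitIndex=5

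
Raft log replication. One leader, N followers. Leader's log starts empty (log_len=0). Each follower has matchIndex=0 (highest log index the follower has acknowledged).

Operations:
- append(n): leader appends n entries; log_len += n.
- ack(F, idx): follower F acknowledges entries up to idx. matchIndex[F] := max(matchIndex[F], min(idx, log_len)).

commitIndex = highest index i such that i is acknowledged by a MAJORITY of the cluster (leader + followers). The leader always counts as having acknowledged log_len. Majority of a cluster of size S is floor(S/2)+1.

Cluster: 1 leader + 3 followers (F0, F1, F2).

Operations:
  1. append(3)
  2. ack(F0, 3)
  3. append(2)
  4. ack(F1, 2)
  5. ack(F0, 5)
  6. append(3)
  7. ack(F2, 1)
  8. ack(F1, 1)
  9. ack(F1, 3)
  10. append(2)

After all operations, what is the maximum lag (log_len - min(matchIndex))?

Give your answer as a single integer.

Op 1: append 3 -> log_len=3
Op 2: F0 acks idx 3 -> match: F0=3 F1=0 F2=0; commitIndex=0
Op 3: append 2 -> log_len=5
Op 4: F1 acks idx 2 -> match: F0=3 F1=2 F2=0; commitIndex=2
Op 5: F0 acks idx 5 -> match: F0=5 F1=2 F2=0; commitIndex=2
Op 6: append 3 -> log_len=8
Op 7: F2 acks idx 1 -> match: F0=5 F1=2 F2=1; commitIndex=2
Op 8: F1 acks idx 1 -> match: F0=5 F1=2 F2=1; commitIndex=2
Op 9: F1 acks idx 3 -> match: F0=5 F1=3 F2=1; commitIndex=3
Op 10: append 2 -> log_len=10

Answer: 9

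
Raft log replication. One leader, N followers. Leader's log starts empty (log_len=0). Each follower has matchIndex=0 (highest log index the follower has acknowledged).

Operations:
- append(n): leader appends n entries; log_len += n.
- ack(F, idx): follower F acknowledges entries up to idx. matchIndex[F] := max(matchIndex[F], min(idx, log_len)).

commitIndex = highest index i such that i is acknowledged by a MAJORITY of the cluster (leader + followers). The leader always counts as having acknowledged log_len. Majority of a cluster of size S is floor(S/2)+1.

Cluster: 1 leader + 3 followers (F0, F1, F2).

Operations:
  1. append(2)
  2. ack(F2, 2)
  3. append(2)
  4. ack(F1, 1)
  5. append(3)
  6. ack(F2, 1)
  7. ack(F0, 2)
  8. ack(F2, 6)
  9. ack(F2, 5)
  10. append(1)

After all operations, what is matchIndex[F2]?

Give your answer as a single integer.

Answer: 6

Derivation:
Op 1: append 2 -> log_len=2
Op 2: F2 acks idx 2 -> match: F0=0 F1=0 F2=2; commitIndex=0
Op 3: append 2 -> log_len=4
Op 4: F1 acks idx 1 -> match: F0=0 F1=1 F2=2; commitIndex=1
Op 5: append 3 -> log_len=7
Op 6: F2 acks idx 1 -> match: F0=0 F1=1 F2=2; commitIndex=1
Op 7: F0 acks idx 2 -> match: F0=2 F1=1 F2=2; commitIndex=2
Op 8: F2 acks idx 6 -> match: F0=2 F1=1 F2=6; commitIndex=2
Op 9: F2 acks idx 5 -> match: F0=2 F1=1 F2=6; commitIndex=2
Op 10: append 1 -> log_len=8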